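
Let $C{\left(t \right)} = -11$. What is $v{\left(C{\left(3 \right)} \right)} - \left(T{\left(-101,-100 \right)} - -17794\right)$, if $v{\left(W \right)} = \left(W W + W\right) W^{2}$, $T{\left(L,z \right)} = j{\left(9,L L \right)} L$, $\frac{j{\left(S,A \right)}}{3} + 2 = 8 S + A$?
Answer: $3107629$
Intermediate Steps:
$j{\left(S,A \right)} = -6 + 3 A + 24 S$ ($j{\left(S,A \right)} = -6 + 3 \left(8 S + A\right) = -6 + 3 \left(A + 8 S\right) = -6 + \left(3 A + 24 S\right) = -6 + 3 A + 24 S$)
$T{\left(L,z \right)} = L \left(210 + 3 L^{2}\right)$ ($T{\left(L,z \right)} = \left(-6 + 3 L L + 24 \cdot 9\right) L = \left(-6 + 3 L^{2} + 216\right) L = \left(210 + 3 L^{2}\right) L = L \left(210 + 3 L^{2}\right)$)
$v{\left(W \right)} = W^{2} \left(W + W^{2}\right)$ ($v{\left(W \right)} = \left(W^{2} + W\right) W^{2} = \left(W + W^{2}\right) W^{2} = W^{2} \left(W + W^{2}\right)$)
$v{\left(C{\left(3 \right)} \right)} - \left(T{\left(-101,-100 \right)} - -17794\right) = \left(-11\right)^{3} \left(1 - 11\right) - \left(3 \left(-101\right) \left(70 + \left(-101\right)^{2}\right) - -17794\right) = \left(-1331\right) \left(-10\right) - \left(3 \left(-101\right) \left(70 + 10201\right) + 17794\right) = 13310 - \left(3 \left(-101\right) 10271 + 17794\right) = 13310 - \left(-3112113 + 17794\right) = 13310 - -3094319 = 13310 + 3094319 = 3107629$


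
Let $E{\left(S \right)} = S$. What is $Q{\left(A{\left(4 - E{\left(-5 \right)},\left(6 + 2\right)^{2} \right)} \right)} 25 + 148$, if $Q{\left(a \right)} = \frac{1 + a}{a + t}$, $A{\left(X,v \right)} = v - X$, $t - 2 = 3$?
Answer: $\frac{514}{3} \approx 171.33$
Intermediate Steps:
$t = 5$ ($t = 2 + 3 = 5$)
$Q{\left(a \right)} = \frac{1 + a}{5 + a}$ ($Q{\left(a \right)} = \frac{1 + a}{a + 5} = \frac{1 + a}{5 + a}$)
$Q{\left(A{\left(4 - E{\left(-5 \right)},\left(6 + 2\right)^{2} \right)} \right)} 25 + 148 = \frac{1 - \left(4 + 5 - \left(6 + 2\right)^{2}\right)}{5 - \left(4 + 5 - \left(6 + 2\right)^{2}\right)} 25 + 148 = \frac{1 + \left(8^{2} - \left(4 + 5\right)\right)}{5 + \left(8^{2} - \left(4 + 5\right)\right)} 25 + 148 = \frac{1 + \left(64 - 9\right)}{5 + \left(64 - 9\right)} 25 + 148 = \frac{1 + 55}{5 + 55} \cdot 25 + 148 = \frac{1}{60} \cdot 56 \cdot 25 + 148 = \frac{14}{15} \cdot 25 + 148 = \frac{70}{3} + 148 = \frac{514}{3}$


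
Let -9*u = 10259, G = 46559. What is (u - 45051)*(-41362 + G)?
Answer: -2160486446/9 ≈ -2.4005e+8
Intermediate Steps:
u = -10259/9 (u = -⅑*10259 = -10259/9 ≈ -1139.9)
(u - 45051)*(-41362 + G) = (-10259/9 - 45051)*(-41362 + 46559) = -415718/9*5197 = -2160486446/9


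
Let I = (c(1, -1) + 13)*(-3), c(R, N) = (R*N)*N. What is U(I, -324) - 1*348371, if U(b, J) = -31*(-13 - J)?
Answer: -358012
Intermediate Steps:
c(R, N) = R*N² (c(R, N) = (N*R)*N = R*N²)
I = -42 (I = (1*(-1)² + 13)*(-3) = (1*1 + 13)*(-3) = (1 + 13)*(-3) = 14*(-3) = -42)
U(b, J) = 403 + 31*J
U(I, -324) - 1*348371 = (403 + 31*(-324)) - 1*348371 = (403 - 10044) - 348371 = -9641 - 348371 = -358012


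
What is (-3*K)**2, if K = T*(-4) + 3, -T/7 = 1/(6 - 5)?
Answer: 8649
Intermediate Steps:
T = -7 (T = -7/(6 - 5) = -7/1 = -7*1 = -7)
K = 31 (K = -7*(-4) + 3 = 28 + 3 = 31)
(-3*K)**2 = (-3*31)**2 = (-93)**2 = 8649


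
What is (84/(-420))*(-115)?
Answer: 23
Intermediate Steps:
(84/(-420))*(-115) = (84*(-1/420))*(-115) = -⅕*(-115) = 23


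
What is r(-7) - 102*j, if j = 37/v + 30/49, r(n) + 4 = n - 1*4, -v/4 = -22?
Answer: -259443/2156 ≈ -120.34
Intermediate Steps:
v = 88 (v = -4*(-22) = 88)
r(n) = -8 + n (r(n) = -4 + (n - 1*4) = -4 + (n - 4) = -4 + (-4 + n) = -8 + n)
j = 4453/4312 (j = 37/88 + 30/49 = 4453/4312 ≈ 1.0327)
r(-7) - 102*j = (-8 - 7) - 102*4453/4312 = -15 - 227103/2156 = -259443/2156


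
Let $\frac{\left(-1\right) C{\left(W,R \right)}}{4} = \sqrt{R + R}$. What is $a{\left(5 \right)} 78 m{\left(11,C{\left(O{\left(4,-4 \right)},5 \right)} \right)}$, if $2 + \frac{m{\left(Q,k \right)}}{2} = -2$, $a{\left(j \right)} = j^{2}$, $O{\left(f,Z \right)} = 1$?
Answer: $-15600$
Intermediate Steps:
$C{\left(W,R \right)} = - 4 \sqrt{2} \sqrt{R}$ ($C{\left(W,R \right)} = - 4 \sqrt{R + R} = - 4 \sqrt{2 R} = - 4 \sqrt{2} \sqrt{R}$)
$m{\left(Q,k \right)} = -8$ ($m{\left(Q,k \right)} = -4 + 2 \left(-2\right) = -4 - 4 = -8$)
$a{\left(5 \right)} 78 m{\left(11,C{\left(O{\left(4,-4 \right)},5 \right)} \right)} = 5^{2} \cdot 78 \left(-8\right) = 25 \cdot 78 \left(-8\right) = 1950 \left(-8\right) = -15600$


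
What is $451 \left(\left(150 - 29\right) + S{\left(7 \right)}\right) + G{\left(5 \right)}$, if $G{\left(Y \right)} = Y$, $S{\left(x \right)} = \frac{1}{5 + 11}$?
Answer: $\frac{873667}{16} \approx 54604.0$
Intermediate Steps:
$S{\left(x \right)} = \frac{1}{16}$
$451 \left(\left(150 - 29\right) + S{\left(7 \right)}\right) + G{\left(5 \right)} = 451 \left(\left(150 - 29\right) + \frac{1}{16}\right) + 5 = 451 \left(121 + \frac{1}{16}\right) + 5 = 451 \cdot \frac{1937}{16} + 5 = \frac{873587}{16} + 5 = \frac{873667}{16}$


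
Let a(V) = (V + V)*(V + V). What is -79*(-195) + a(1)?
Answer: 15409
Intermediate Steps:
a(V) = 4*V**2 (a(V) = (2*V)*(2*V) = 4*V**2)
-79*(-195) + a(1) = -79*(-195) + 4*1**2 = 15405 + 4*1 = 15405 + 4 = 15409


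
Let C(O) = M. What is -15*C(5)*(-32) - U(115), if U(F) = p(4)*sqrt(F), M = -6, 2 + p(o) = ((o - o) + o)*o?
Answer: -2880 - 14*sqrt(115) ≈ -3030.1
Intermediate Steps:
p(o) = -2 + o**2 (p(o) = -2 + ((o - o) + o)*o = -2 + (0 + o)*o = -2 + o*o = -2 + o**2)
U(F) = 14*sqrt(F) (U(F) = (-2 + 4**2)*sqrt(F) = (-2 + 16)*sqrt(F) = 14*sqrt(F))
C(O) = -6
-15*C(5)*(-32) - U(115) = -15*(-6)*(-32) - 14*sqrt(115) = 90*(-32) - 14*sqrt(115) = -2880 - 14*sqrt(115)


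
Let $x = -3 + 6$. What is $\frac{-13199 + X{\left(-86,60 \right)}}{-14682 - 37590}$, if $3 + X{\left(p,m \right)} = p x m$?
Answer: $\frac{14341}{26136} \approx 0.54871$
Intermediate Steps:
$x = 3$
$X{\left(p,m \right)} = -3 + 3 m p$ ($X{\left(p,m \right)} = -3 + p 3 m = -3 + 3 p m = -3 + 3 m p$)
$\frac{-13199 + X{\left(-86,60 \right)}}{-14682 - 37590} = \frac{-13199 + \left(-3 + 3 \cdot 60 \left(-86\right)\right)}{-14682 - 37590} = \frac{-13199 - 15483}{-52272} = \left(-13199 - 15483\right) \left(- \frac{1}{52272}\right) = \left(-28682\right) \left(- \frac{1}{52272}\right) = \frac{14341}{26136}$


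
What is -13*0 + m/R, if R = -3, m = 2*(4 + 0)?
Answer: -8/3 ≈ -2.6667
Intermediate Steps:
m = 8 (m = 2*4 = 8)
-13*0 + m/R = -13*0 + 8/(-3) = 0 + 8*(-⅓) = 0 - 8/3 = -8/3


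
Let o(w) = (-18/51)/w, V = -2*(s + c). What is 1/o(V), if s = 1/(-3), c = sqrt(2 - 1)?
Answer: 34/9 ≈ 3.7778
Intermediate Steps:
c = 1 (c = sqrt(1) = 1)
s = -1/3 (s = 1*(-1/3) = -1/3 ≈ -0.33333)
V = -4/3 (V = -2*(-1/3 + 1) = -2*2/3 = -4/3 ≈ -1.3333)
o(w) = -6/(17*w) (o(w) = (-18*1/51)/w = -6/(17*w))
1/o(V) = 1/(-6/(17*(-4/3))) = 1/(-6/17*(-3/4)) = 1/(9/34) = 34/9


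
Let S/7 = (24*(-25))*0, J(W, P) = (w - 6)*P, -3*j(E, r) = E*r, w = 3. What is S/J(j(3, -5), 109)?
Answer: 0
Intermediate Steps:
j(E, r) = -E*r/3
J(W, P) = -3*P (J(W, P) = (3 - 6)*P = -3*P)
S = 0 (S = 7*((24*(-25))*0) = 7*(-600*0) = 7*0 = 0)
S/J(j(3, -5), 109) = 0/((-3*109)) = 0/(-327) = 0*(-1/327) = 0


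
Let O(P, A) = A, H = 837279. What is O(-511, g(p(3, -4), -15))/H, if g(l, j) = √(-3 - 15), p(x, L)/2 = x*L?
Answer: I*√2/279093 ≈ 5.0672e-6*I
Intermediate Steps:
p(x, L) = 2*L*x (p(x, L) = 2*(x*L) = 2*(L*x) = 2*L*x)
g(l, j) = 3*I*√2 (g(l, j) = √(-18) = 3*I*√2)
O(-511, g(p(3, -4), -15))/H = (3*I*√2)/837279 = (3*I*√2)*(1/837279) = I*√2/279093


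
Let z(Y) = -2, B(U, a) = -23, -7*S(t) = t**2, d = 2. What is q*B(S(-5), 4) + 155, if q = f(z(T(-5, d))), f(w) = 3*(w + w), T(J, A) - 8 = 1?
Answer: 431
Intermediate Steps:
S(t) = -t**2/7
T(J, A) = 9 (T(J, A) = 8 + 1 = 9)
f(w) = 6*w (f(w) = 3*(2*w) = 6*w)
q = -12 (q = 6*(-2) = -12)
q*B(S(-5), 4) + 155 = -12*(-23) + 155 = 276 + 155 = 431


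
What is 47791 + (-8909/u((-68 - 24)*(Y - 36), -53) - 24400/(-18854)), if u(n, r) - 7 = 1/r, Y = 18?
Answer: 162247831511/3487990 ≈ 46516.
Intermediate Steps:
u(n, r) = 7 + 1/r
47791 + (-8909/u((-68 - 24)*(Y - 36), -53) - 24400/(-18854)) = 47791 + (-8909/(7 + 1/(-53)) - 24400/(-18854)) = 47791 + (-8909/(7 - 1/53) - 24400*(-1/18854)) = 47791 + (-8909/370/53 + 12200/9427) = 47791 + (-8909*53/370 + 12200/9427) = 47791 + (-472177/370 + 12200/9427) = 47791 - 4446698579/3487990 = 162247831511/3487990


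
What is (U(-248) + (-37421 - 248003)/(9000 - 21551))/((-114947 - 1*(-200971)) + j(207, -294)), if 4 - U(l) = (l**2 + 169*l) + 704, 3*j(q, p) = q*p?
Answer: -127199734/412538819 ≈ -0.30833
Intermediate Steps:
j(q, p) = p*q/3 (j(q, p) = (q*p)/3 = (p*q)/3 = p*q/3)
U(l) = -700 - l**2 - 169*l (U(l) = 4 - ((l**2 + 169*l) + 704) = 4 - (704 + l**2 + 169*l) = 4 + (-704 - l**2 - 169*l) = -700 - l**2 - 169*l)
(U(-248) + (-37421 - 248003)/(9000 - 21551))/((-114947 - 1*(-200971)) + j(207, -294)) = ((-700 - 1*(-248)**2 - 169*(-248)) + (-37421 - 248003)/(9000 - 21551))/((-114947 - 1*(-200971)) + (1/3)*(-294)*207) = ((-700 - 1*61504 + 41912) - 285424/(-12551))/((-114947 + 200971) - 20286) = ((-700 - 61504 + 41912) - 285424*(-1/12551))/(86024 - 20286) = (-20292 + 285424/12551)/65738 = -254399468/12551*1/65738 = -127199734/412538819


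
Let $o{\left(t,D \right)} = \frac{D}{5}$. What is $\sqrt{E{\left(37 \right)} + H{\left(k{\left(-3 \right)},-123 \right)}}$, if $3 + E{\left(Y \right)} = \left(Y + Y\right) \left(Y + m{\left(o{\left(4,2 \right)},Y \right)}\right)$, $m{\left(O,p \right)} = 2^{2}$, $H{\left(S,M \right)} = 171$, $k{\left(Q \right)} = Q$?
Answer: $\sqrt{3202} \approx 56.586$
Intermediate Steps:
$o{\left(t,D \right)} = \frac{D}{5}$ ($o{\left(t,D \right)} = D \frac{1}{5} = \frac{D}{5}$)
$m{\left(O,p \right)} = 4$
$E{\left(Y \right)} = -3 + 2 Y \left(4 + Y\right)$ ($E{\left(Y \right)} = -3 + \left(Y + Y\right) \left(Y + 4\right) = -3 + 2 Y \left(4 + Y\right)$)
$\sqrt{E{\left(37 \right)} + H{\left(k{\left(-3 \right)},-123 \right)}} = \sqrt{\left(-3 + 2 \cdot 37^{2} + 8 \cdot 37\right) + 171} = \sqrt{\left(-3 + 2 \cdot 1369 + 296\right) + 171} = \sqrt{\left(-3 + 2738 + 296\right) + 171} = \sqrt{3031 + 171} = \sqrt{3202}$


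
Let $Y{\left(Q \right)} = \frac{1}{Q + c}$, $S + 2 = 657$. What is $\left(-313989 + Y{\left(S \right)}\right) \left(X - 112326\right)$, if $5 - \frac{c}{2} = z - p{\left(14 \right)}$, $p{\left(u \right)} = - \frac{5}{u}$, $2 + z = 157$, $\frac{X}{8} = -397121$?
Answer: $\frac{1280674634357311}{1240} \approx 1.0328 \cdot 10^{12}$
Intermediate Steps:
$X = -3176968$ ($X = 8 \left(-397121\right) = -3176968$)
$z = 155$ ($z = -2 + 157 = 155$)
$S = 655$ ($S = -2 + 657 = 655$)
$c = - \frac{2105}{7}$ ($c = 10 - 2 \left(155 - - \frac{5}{14}\right) = 10 - 2 \left(155 + \frac{5}{14}\right) = 10 - \frac{2175}{7} = - \frac{2105}{7} \approx -300.71$)
$Y{\left(Q \right)} = \frac{1}{- \frac{2105}{7} + Q}$ ($Y{\left(Q \right)} = \frac{1}{Q - \frac{2105}{7}} = \frac{1}{- \frac{2105}{7} + Q}$)
$\left(-313989 + Y{\left(S \right)}\right) \left(X - 112326\right) = \left(-313989 + \frac{7}{-2105 + 7 \cdot 655}\right) \left(-3176968 - 112326\right) = \left(-313989 + \frac{7}{-2105 + 4585}\right) \left(-3289294\right) = \left(-313989 + \frac{7}{2480}\right) \left(-3289294\right) = \left(- \frac{778692713}{2480}\right) \left(-3289294\right) = \frac{1280674634357311}{1240}$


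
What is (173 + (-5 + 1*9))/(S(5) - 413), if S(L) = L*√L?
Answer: -73101/170444 - 885*√5/170444 ≈ -0.44050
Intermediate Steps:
S(L) = L^(3/2)
(173 + (-5 + 1*9))/(S(5) - 413) = (173 + (-5 + 1*9))/(5^(3/2) - 413) = (173 + (-5 + 9))/(5*√5 - 413) = (173 + 4)/(-413 + 5*√5) = 177/(-413 + 5*√5)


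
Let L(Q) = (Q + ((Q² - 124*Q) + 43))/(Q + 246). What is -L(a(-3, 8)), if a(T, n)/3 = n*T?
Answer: -14083/174 ≈ -80.937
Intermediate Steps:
a(T, n) = 3*T*n (a(T, n) = 3*(n*T) = 3*(T*n) = 3*T*n)
L(Q) = (43 + Q² - 123*Q)/(246 + Q) (L(Q) = (Q + (43 + Q² - 124*Q))/(246 + Q) = (43 + Q² - 123*Q)/(246 + Q))
-L(a(-3, 8)) = -(43 + (3*(-3)*8)² - 369*(-3)*8)/(246 + 3*(-3)*8) = -(43 + (-72)² - 123*(-72))/(246 - 72) = -(43 + 5184 + 8856)/174 = -14083/174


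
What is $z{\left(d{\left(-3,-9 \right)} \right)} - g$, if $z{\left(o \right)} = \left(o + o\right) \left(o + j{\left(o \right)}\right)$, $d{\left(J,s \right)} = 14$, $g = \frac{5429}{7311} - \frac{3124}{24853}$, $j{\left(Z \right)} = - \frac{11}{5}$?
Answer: $\frac{299608430651}{908501415} \approx 329.78$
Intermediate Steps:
$j{\left(Z \right)} = - \frac{11}{5}$ ($j{\left(Z \right)} = \left(-11\right) \frac{1}{5} = - \frac{11}{5}$)
$g = \frac{112087373}{181700283}$ ($g = 5429 \cdot \frac{1}{7311} - \frac{3124}{24853} = \frac{5429}{7311} - \frac{3124}{24853} = \frac{112087373}{181700283} \approx 0.61688$)
$z{\left(o \right)} = 2 o \left(- \frac{11}{5} + o\right)$ ($z{\left(o \right)} = \left(o + o\right) \left(o - \frac{11}{5}\right) = 2 o \left(- \frac{11}{5} + o\right)$)
$z{\left(d{\left(-3,-9 \right)} \right)} - g = \frac{2}{5} \cdot 14 \left(-11 + 5 \cdot 14\right) - \frac{112087373}{181700283} = \frac{2}{5} \cdot 14 \left(-11 + 70\right) - \frac{112087373}{181700283} = \frac{2}{5} \cdot 14 \cdot 59 - \frac{112087373}{181700283} = \frac{1652}{5} - \frac{112087373}{181700283} = \frac{299608430651}{908501415}$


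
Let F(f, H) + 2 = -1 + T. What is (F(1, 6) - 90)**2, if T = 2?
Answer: 8281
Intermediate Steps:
F(f, H) = -1 (F(f, H) = -2 + (-1 + 2) = -2 + 1 = -1)
(F(1, 6) - 90)**2 = (-1 - 90)**2 = (-91)**2 = 8281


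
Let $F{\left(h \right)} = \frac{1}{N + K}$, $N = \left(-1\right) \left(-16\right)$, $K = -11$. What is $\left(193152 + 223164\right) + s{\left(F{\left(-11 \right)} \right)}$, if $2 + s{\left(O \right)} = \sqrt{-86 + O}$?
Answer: $416314 + \frac{i \sqrt{2145}}{5} \approx 4.1631 \cdot 10^{5} + 9.2628 i$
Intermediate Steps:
$N = 16$
$F{\left(h \right)} = \frac{1}{5}$ ($F{\left(h \right)} = \frac{1}{16 - 11} = \frac{1}{5}$)
$s{\left(O \right)} = -2 + \sqrt{-86 + O}$
$\left(193152 + 223164\right) + s{\left(F{\left(-11 \right)} \right)} = \left(193152 + 223164\right) - \left(2 - \sqrt{-86 + \frac{1}{5}}\right) = 416316 - \left(2 - \sqrt{- \frac{429}{5}}\right) = 416316 - \left(2 - \frac{i \sqrt{2145}}{5}\right) = 416314 + \frac{i \sqrt{2145}}{5}$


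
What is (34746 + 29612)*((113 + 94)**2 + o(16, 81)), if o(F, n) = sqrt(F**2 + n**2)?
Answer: 2757675942 + 64358*sqrt(6817) ≈ 2.7630e+9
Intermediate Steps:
(34746 + 29612)*((113 + 94)**2 + o(16, 81)) = (34746 + 29612)*((113 + 94)**2 + sqrt(16**2 + 81**2)) = 64358*(207**2 + sqrt(256 + 6561)) = 64358*(42849 + sqrt(6817)) = 2757675942 + 64358*sqrt(6817)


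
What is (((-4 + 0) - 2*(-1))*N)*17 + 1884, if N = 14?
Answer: 1408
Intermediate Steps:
(((-4 + 0) - 2*(-1))*N)*17 + 1884 = (((-4 + 0) - 2*(-1))*14)*17 + 1884 = ((-4 + 2)*14)*17 + 1884 = -2*14*17 + 1884 = -28*17 + 1884 = -476 + 1884 = 1408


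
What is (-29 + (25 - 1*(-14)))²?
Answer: 100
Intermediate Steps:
(-29 + (25 - 1*(-14)))² = (-29 + (25 + 14))² = (-29 + 39)² = 10² = 100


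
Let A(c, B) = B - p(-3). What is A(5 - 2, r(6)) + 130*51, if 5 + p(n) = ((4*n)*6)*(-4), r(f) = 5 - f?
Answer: 6346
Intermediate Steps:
p(n) = -5 - 96*n (p(n) = -5 + ((4*n)*6)*(-4) = -5 + (24*n)*(-4) = -5 - 96*n)
A(c, B) = -283 + B (A(c, B) = B - (-5 - 96*(-3)) = B - (-5 + 288) = B - 1*283 = B - 283 = -283 + B)
A(5 - 2, r(6)) + 130*51 = (-283 + (5 - 1*6)) + 130*51 = (-283 + (5 - 6)) + 6630 = (-283 - 1) + 6630 = -284 + 6630 = 6346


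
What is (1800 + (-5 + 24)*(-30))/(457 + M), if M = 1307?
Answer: 205/294 ≈ 0.69728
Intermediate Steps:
(1800 + (-5 + 24)*(-30))/(457 + M) = (1800 + (-5 + 24)*(-30))/(457 + 1307) = (1800 + 19*(-30))/1764 = (1800 - 570)*(1/1764) = 1230*(1/1764) = 205/294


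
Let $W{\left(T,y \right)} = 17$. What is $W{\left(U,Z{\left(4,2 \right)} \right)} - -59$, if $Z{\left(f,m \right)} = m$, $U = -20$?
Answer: $76$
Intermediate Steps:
$W{\left(U,Z{\left(4,2 \right)} \right)} - -59 = 17 - -59 = 17 + 59 = 76$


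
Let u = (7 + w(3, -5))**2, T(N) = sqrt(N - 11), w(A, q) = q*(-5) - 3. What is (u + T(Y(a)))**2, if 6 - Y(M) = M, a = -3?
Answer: (841 + I*sqrt(2))**2 ≈ 7.0728e+5 + 2379.0*I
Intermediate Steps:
Y(M) = 6 - M
w(A, q) = -3 - 5*q (w(A, q) = -5*q - 3 = -3 - 5*q)
T(N) = sqrt(-11 + N)
u = 841 (u = (7 + (-3 - 5*(-5)))**2 = (7 + (-3 + 25))**2 = (7 + 22)**2 = 29**2 = 841)
(u + T(Y(a)))**2 = (841 + sqrt(-11 + (6 - 1*(-3))))**2 = (841 + sqrt(-11 + (6 + 3)))**2 = (841 + sqrt(-11 + 9))**2 = (841 + sqrt(-2))**2 = (841 + I*sqrt(2))**2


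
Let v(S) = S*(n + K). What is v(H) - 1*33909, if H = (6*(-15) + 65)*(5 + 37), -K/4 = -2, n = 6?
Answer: -48609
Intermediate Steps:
K = 8 (K = -4*(-2) = 8)
H = -1050 (H = (-90 + 65)*42 = -25*42 = -1050)
v(S) = 14*S (v(S) = S*(6 + 8) = S*14 = 14*S)
v(H) - 1*33909 = 14*(-1050) - 1*33909 = -14700 - 33909 = -48609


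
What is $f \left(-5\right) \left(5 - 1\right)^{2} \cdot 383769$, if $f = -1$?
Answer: $30701520$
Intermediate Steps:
$f \left(-5\right) \left(5 - 1\right)^{2} \cdot 383769 = \left(-1\right) \left(-5\right) \left(5 - 1\right)^{2} \cdot 383769 = 5 \cdot 4^{2} \cdot 383769 = 5 \cdot 16 \cdot 383769 = 80 \cdot 383769 = 30701520$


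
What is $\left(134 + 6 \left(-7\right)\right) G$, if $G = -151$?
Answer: $-13892$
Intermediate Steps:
$\left(134 + 6 \left(-7\right)\right) G = \left(134 + 6 \left(-7\right)\right) \left(-151\right) = \left(134 - 42\right) \left(-151\right) = 92 \left(-151\right) = -13892$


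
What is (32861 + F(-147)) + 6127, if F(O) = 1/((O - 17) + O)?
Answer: 12125267/311 ≈ 38988.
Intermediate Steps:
F(O) = 1/(-17 + 2*O) (F(O) = 1/((-17 + O) + O) = 1/(-17 + 2*O))
(32861 + F(-147)) + 6127 = (32861 + 1/(-17 + 2*(-147))) + 6127 = (32861 + 1/(-17 - 294)) + 6127 = (32861 + 1/(-311)) + 6127 = (32861 - 1/311) + 6127 = 10219770/311 + 6127 = 12125267/311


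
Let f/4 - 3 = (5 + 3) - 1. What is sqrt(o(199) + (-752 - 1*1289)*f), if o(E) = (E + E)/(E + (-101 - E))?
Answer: I*sqrt(832849838)/101 ≈ 285.73*I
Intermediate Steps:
f = 40 (f = 12 + 4*((5 + 3) - 1) = 12 + 4*(8 - 1) = 12 + 4*7 = 12 + 28 = 40)
o(E) = -2*E/101 (o(E) = (2*E)/(-101) = (2*E)*(-1/101) = -2*E/101)
sqrt(o(199) + (-752 - 1*1289)*f) = sqrt(-2/101*199 + (-752 - 1*1289)*40) = sqrt(-398/101 + (-752 - 1289)*40) = sqrt(-398/101 - 2041*40) = sqrt(-398/101 - 81640) = sqrt(-8246038/101) = I*sqrt(832849838)/101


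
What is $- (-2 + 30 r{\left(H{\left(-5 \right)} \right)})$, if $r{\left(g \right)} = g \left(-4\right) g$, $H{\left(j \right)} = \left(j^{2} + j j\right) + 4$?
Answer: $349922$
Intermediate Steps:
$H{\left(j \right)} = 4 + 2 j^{2}$ ($H{\left(j \right)} = \left(j^{2} + j^{2}\right) + 4 = 2 j^{2} + 4 = 4 + 2 j^{2}$)
$r{\left(g \right)} = - 4 g^{2}$ ($r{\left(g \right)} = - 4 g g = - 4 g^{2}$)
$- (-2 + 30 r{\left(H{\left(-5 \right)} \right)}) = - (-2 + 30 \left(- 4 \left(4 + 2 \left(-5\right)^{2}\right)^{2}\right)) = - (-2 + 30 \left(- 4 \left(4 + 2 \cdot 25\right)^{2}\right)) = - (-2 + 30 \left(- 4 \left(4 + 50\right)^{2}\right)) = - (-2 + 30 \left(- 4 \cdot 54^{2}\right)) = - (-2 + 30 \left(\left(-4\right) 2916\right)) = - (-2 + 30 \left(-11664\right)) = - (-2 - 349920) = \left(-1\right) \left(-349922\right) = 349922$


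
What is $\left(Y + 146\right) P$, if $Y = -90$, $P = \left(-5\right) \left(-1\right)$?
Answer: $280$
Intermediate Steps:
$P = 5$
$\left(Y + 146\right) P = \left(-90 + 146\right) 5 = 56 \cdot 5 = 280$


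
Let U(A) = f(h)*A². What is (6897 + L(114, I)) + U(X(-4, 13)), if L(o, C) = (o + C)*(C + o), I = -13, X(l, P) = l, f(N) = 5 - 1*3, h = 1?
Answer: 17130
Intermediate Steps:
f(N) = 2 (f(N) = 5 - 3 = 2)
L(o, C) = (C + o)² (L(o, C) = (C + o)*(C + o) = (C + o)²)
U(A) = 2*A²
(6897 + L(114, I)) + U(X(-4, 13)) = (6897 + (-13 + 114)²) + 2*(-4)² = (6897 + 101²) + 2*16 = (6897 + 10201) + 32 = 17098 + 32 = 17130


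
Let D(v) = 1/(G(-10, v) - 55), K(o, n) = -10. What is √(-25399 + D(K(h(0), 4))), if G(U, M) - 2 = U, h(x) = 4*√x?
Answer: I*√11200966/21 ≈ 159.37*I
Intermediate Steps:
G(U, M) = 2 + U
D(v) = -1/63 (D(v) = 1/((2 - 10) - 55) = 1/(-8 - 55) = 1/(-63) = -1/63)
√(-25399 + D(K(h(0), 4))) = √(-25399 - 1/63) = √(-1600138/63) = I*√11200966/21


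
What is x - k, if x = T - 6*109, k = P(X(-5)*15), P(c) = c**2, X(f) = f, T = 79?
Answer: -6200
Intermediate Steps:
k = 5625 (k = (-5*15)**2 = (-75)**2 = 5625)
x = -575 (x = 79 - 6*109 = 79 - 654 = -575)
x - k = -575 - 1*5625 = -575 - 5625 = -6200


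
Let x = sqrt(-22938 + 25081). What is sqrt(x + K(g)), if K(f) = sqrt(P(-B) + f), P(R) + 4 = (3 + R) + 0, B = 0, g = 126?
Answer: sqrt(sqrt(2143) + 5*sqrt(5)) ≈ 7.5811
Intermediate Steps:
x = sqrt(2143) ≈ 46.293
P(R) = -1 + R (P(R) = -4 + ((3 + R) + 0) = -4 + (3 + R) = -1 + R)
K(f) = sqrt(-1 + f) (K(f) = sqrt((-1 - 1*0) + f) = sqrt((-1 + 0) + f) = sqrt(-1 + f))
sqrt(x + K(g)) = sqrt(sqrt(2143) + sqrt(-1 + 126)) = sqrt(sqrt(2143) + sqrt(125)) = sqrt(sqrt(2143) + 5*sqrt(5))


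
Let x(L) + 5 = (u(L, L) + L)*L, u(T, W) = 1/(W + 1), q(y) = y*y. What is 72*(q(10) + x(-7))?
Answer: 10452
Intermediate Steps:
q(y) = y²
u(T, W) = 1/(1 + W)
x(L) = -5 + L*(L + 1/(1 + L)) (x(L) = -5 + (1/(1 + L) + L)*L = -5 + (L + 1/(1 + L))*L = -5 + L*(L + 1/(1 + L)))
72*(q(10) + x(-7)) = 72*(10² + (-7 + (1 - 7)*(-5 + (-7)²))/(1 - 7)) = 72*(100 + (-7 - 6*(-5 + 49))/(-6)) = 72*(100 - (-7 - 6*44)/6) = 72*(100 - (-7 - 264)/6) = 72*(100 - ⅙*(-271)) = 72*(100 + 271/6) = 72*(871/6) = 10452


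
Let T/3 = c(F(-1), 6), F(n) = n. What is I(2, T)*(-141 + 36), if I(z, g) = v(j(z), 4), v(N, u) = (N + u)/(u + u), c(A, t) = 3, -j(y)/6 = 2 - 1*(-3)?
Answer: 1365/4 ≈ 341.25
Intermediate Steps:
j(y) = -30 (j(y) = -6*(2 - 1*(-3)) = -6*(2 + 3) = -6*5 = -30)
v(N, u) = (N + u)/(2*u) (v(N, u) = (N + u)/((2*u)) = (N + u)*(1/(2*u)) = (N + u)/(2*u))
T = 9 (T = 3*3 = 9)
I(z, g) = -13/4 (I(z, g) = (½)*(-30 + 4)/4 = (½)*(¼)*(-26) = -13/4)
I(2, T)*(-141 + 36) = -13*(-141 + 36)/4 = -13/4*(-105) = 1365/4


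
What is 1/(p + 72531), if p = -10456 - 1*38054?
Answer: 1/24021 ≈ 4.1630e-5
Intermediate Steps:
p = -48510 (p = -10456 - 38054 = -48510)
1/(p + 72531) = 1/(-48510 + 72531) = 1/24021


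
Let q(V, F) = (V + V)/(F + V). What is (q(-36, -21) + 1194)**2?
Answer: 515744100/361 ≈ 1.4287e+6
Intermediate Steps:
q(V, F) = 2*V/(F + V) (q(V, F) = (2*V)/(F + V) = 2*V/(F + V))
(q(-36, -21) + 1194)**2 = (2*(-36)/(-21 - 36) + 1194)**2 = (2*(-36)/(-57) + 1194)**2 = (2*(-36)*(-1/57) + 1194)**2 = (24/19 + 1194)**2 = (22710/19)**2 = 515744100/361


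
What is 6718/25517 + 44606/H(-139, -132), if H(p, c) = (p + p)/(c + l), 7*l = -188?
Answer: 4552892234/178619 ≈ 25489.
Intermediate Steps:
l = -188/7 (l = (1/7)*(-188) = -188/7 ≈ -26.857)
H(p, c) = 2*p/(-188/7 + c) (H(p, c) = (p + p)/(c - 188/7) = (2*p)/(-188/7 + c) = 2*p/(-188/7 + c))
6718/25517 + 44606/H(-139, -132) = 6718/25517 + 44606/((14*(-139)/(-188 + 7*(-132)))) = 6718*(1/25517) + 44606/((14*(-139)/(-188 - 924))) = 6718/25517 + 44606/((14*(-139)/(-1112))) = 6718/25517 + 44606/((14*(-139)*(-1/1112))) = 6718/25517 + 44606/(7/4) = 6718/25517 + 44606*(4/7) = 6718/25517 + 178424/7 = 4552892234/178619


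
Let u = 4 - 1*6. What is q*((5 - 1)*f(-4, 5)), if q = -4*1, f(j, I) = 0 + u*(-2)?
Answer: -64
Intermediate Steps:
u = -2 (u = 4 - 6 = -2)
f(j, I) = 4 (f(j, I) = 0 - 2*(-2) = 0 + 4 = 4)
q = -4
q*((5 - 1)*f(-4, 5)) = -4*(5 - 1)*4 = -16*4 = -4*16 = -64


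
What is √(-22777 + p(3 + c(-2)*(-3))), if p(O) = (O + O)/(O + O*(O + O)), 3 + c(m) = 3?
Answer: I*√1116059/7 ≈ 150.92*I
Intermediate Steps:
c(m) = 0 (c(m) = -3 + 3 = 0)
p(O) = 2*O/(O + 2*O²) (p(O) = (2*O)/(O + O*(2*O)) = (2*O)/(O + 2*O²) = 2*O/(O + 2*O²))
√(-22777 + p(3 + c(-2)*(-3))) = √(-22777 + 2/(1 + 2*(3 + 0*(-3)))) = √(-22777 + 2/(1 + 2*(3 + 0))) = √(-22777 + 2/(1 + 2*3)) = √(-22777 + 2/(1 + 6)) = √(-22777 + 2/7) = √(-159437/7) = I*√1116059/7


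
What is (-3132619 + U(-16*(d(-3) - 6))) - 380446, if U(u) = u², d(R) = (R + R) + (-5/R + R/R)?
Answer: -31416881/9 ≈ -3.4908e+6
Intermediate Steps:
d(R) = 1 - 5/R + 2*R (d(R) = 2*R + (-5/R + 1) = 2*R + (1 - 5/R) = 1 - 5/R + 2*R)
(-3132619 + U(-16*(d(-3) - 6))) - 380446 = (-3132619 + (-16*((1 - 5/(-3) + 2*(-3)) - 6))²) - 380446 = (-3132619 + (-16*((1 - 5*(-⅓) - 6) - 6))²) - 380446 = (-3132619 + (-16*((1 + 5/3 - 6) - 6))²) - 380446 = (-3132619 + (-16*(-10/3 - 6))²) - 380446 = (-3132619 + (-16*(-28/3))²) - 380446 = (-3132619 + (448/3)²) - 380446 = (-3132619 + 200704/9) - 380446 = -27992867/9 - 380446 = -31416881/9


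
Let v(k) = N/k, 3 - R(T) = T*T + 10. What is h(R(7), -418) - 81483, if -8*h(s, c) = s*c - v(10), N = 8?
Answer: -844089/10 ≈ -84409.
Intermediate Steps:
R(T) = -7 - T² (R(T) = 3 - (T*T + 10) = 3 - (T² + 10) = 3 - (10 + T²) = 3 + (-10 - T²) = -7 - T²)
v(k) = 8/k
h(s, c) = ⅒ - c*s/8 (h(s, c) = -(s*c - 8/10)/8 = -(c*s - 8/10)/8 = -(c*s - 1*⅘)/8 = -(c*s - ⅘)/8 = -(-⅘ + c*s)/8 = ⅒ - c*s/8)
h(R(7), -418) - 81483 = (⅒ - ⅛*(-418)*(-7 - 1*7²)) - 81483 = (⅒ - ⅛*(-418)*(-7 - 1*49)) - 81483 = (⅒ - ⅛*(-418)*(-7 - 49)) - 81483 = (⅒ - ⅛*(-418)*(-56)) - 81483 = (⅒ - 2926) - 81483 = -29259/10 - 81483 = -844089/10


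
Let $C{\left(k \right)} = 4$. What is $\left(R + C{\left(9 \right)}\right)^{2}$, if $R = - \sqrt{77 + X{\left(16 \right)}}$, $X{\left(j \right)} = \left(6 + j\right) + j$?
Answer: $\left(4 - \sqrt{115}\right)^{2} \approx 45.21$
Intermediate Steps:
$X{\left(j \right)} = 6 + 2 j$
$R = - \sqrt{115}$ ($R = - \sqrt{77 + \left(6 + 2 \cdot 16\right)} = - \sqrt{77 + \left(6 + 32\right)} = - \sqrt{77 + 38} = - \sqrt{115} \approx -10.724$)
$\left(R + C{\left(9 \right)}\right)^{2} = \left(- \sqrt{115} + 4\right)^{2} = \left(4 - \sqrt{115}\right)^{2}$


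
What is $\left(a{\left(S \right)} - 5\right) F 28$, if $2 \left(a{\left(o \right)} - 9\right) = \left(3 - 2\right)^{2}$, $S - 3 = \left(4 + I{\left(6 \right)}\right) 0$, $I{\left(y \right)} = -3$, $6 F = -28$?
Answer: $-588$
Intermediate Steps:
$F = - \frac{14}{3}$ ($F = \frac{1}{6} \left(-28\right) = - \frac{14}{3} \approx -4.6667$)
$S = 3$ ($S = 3 + \left(4 - 3\right) 0 = 3 + 1 \cdot 0 = 3 + 0 = 3$)
$a{\left(o \right)} = \frac{19}{2}$ ($a{\left(o \right)} = 9 + \frac{\left(3 - 2\right)^{2}}{2} = 9 + \frac{1^{2}}{2} = 9 + \frac{1}{2} \cdot 1 = 9 + \frac{1}{2} = \frac{19}{2}$)
$\left(a{\left(S \right)} - 5\right) F 28 = \left(\frac{19}{2} - 5\right) \left(- \frac{14}{3}\right) 28 = \frac{9}{2} \left(- \frac{14}{3}\right) 28 = \left(-21\right) 28 = -588$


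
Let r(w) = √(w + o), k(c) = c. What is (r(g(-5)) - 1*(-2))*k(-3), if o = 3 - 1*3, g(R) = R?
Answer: -6 - 3*I*√5 ≈ -6.0 - 6.7082*I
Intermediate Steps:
o = 0 (o = 3 - 3 = 0)
r(w) = √w (r(w) = √(w + 0) = √w)
(r(g(-5)) - 1*(-2))*k(-3) = (√(-5) - 1*(-2))*(-3) = (I*√5 + 2)*(-3) = (2 + I*√5)*(-3) = -6 - 3*I*√5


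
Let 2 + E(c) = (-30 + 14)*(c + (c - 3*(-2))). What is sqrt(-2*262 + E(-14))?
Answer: I*sqrt(174) ≈ 13.191*I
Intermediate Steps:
E(c) = -98 - 32*c (E(c) = -2 + (-30 + 14)*(c + (c - 3*(-2))) = -2 - 16*(c + (c + 6)) = -2 - 16*(c + (6 + c)) = -2 - 16*(6 + 2*c) = -2 + (-96 - 32*c) = -98 - 32*c)
sqrt(-2*262 + E(-14)) = sqrt(-2*262 + (-98 - 32*(-14))) = sqrt(-524 + (-98 + 448)) = sqrt(-524 + 350) = sqrt(-174) = I*sqrt(174)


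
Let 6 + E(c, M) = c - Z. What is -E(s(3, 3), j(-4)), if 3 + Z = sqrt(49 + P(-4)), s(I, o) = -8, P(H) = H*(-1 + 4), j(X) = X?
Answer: 11 + sqrt(37) ≈ 17.083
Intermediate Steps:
P(H) = 3*H (P(H) = H*3 = 3*H)
Z = -3 + sqrt(37) (Z = -3 + sqrt(49 + 3*(-4)) = -3 + sqrt(49 - 12) = -3 + sqrt(37) ≈ 3.0828)
E(c, M) = -3 + c - sqrt(37) (E(c, M) = -6 + (c - (-3 + sqrt(37))) = -6 + (c + (3 - sqrt(37))) = -6 + (3 + c - sqrt(37)) = -3 + c - sqrt(37))
-E(s(3, 3), j(-4)) = -(-3 - 8 - sqrt(37)) = -(-11 - sqrt(37)) = 11 + sqrt(37)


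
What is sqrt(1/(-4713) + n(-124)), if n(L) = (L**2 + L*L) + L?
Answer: sqrt(680320433019)/4713 ≈ 175.01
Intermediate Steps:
n(L) = L + 2*L**2 (n(L) = (L**2 + L**2) + L = 2*L**2 + L = L + 2*L**2)
sqrt(1/(-4713) + n(-124)) = sqrt(1/(-4713) - 124*(1 + 2*(-124))) = sqrt(-1/4713 - 124*(1 - 248)) = sqrt(-1/4713 - 124*(-247)) = sqrt(-1/4713 + 30628) = sqrt(144349763/4713) = sqrt(680320433019)/4713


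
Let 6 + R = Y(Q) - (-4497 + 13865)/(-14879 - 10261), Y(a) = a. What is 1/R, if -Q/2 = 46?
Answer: -6285/613588 ≈ -0.010243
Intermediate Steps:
Q = -92 (Q = -2*46 = -92)
R = -613588/6285 (R = -6 + (-92 - (-4497 + 13865)/(-14879 - 10261)) = -6 + (-92 - 9368/(-25140)) = -6 + (-92 - 9368*(-1)/25140) = -6 + (-92 - 1*(-2342/6285)) = -6 + (-92 + 2342/6285) = -6 - 575878/6285 = -613588/6285 ≈ -97.627)
1/R = 1/(-613588/6285) = -6285/613588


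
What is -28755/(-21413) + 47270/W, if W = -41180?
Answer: 592891/3040646 ≈ 0.19499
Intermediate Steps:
-28755/(-21413) + 47270/W = -28755/(-21413) + 47270/(-41180) = -28755*(-1/21413) + 47270*(-1/41180) = 28755/21413 - 163/142 = 592891/3040646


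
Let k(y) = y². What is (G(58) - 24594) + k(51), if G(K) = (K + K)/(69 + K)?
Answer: -2792995/127 ≈ -21992.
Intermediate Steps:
G(K) = 2*K/(69 + K) (G(K) = (2*K)/(69 + K) = 2*K/(69 + K))
(G(58) - 24594) + k(51) = (2*58/(69 + 58) - 24594) + 51² = (2*58/127 - 24594) + 2601 = (2*58*(1/127) - 24594) + 2601 = (116/127 - 24594) + 2601 = -3123322/127 + 2601 = -2792995/127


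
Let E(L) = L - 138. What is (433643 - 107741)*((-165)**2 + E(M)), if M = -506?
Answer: 8662801062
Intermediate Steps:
E(L) = -138 + L
(433643 - 107741)*((-165)**2 + E(M)) = (433643 - 107741)*((-165)**2 + (-138 - 506)) = 325902*(27225 - 644) = 325902*26581 = 8662801062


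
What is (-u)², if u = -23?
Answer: 529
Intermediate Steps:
(-u)² = (-1*(-23))² = 23² = 529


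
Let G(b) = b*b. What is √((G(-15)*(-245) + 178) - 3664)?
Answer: I*√58611 ≈ 242.1*I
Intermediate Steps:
G(b) = b²
√((G(-15)*(-245) + 178) - 3664) = √(((-15)²*(-245) + 178) - 3664) = √((225*(-245) + 178) - 3664) = √((-55125 + 178) - 3664) = √(-54947 - 3664) = √(-58611) = I*√58611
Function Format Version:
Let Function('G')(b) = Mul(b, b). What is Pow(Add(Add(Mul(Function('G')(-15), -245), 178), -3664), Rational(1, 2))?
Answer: Mul(I, Pow(58611, Rational(1, 2))) ≈ Mul(242.10, I)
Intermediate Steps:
Function('G')(b) = Pow(b, 2)
Pow(Add(Add(Mul(Function('G')(-15), -245), 178), -3664), Rational(1, 2)) = Pow(Add(Add(Mul(Pow(-15, 2), -245), 178), -3664), Rational(1, 2)) = Pow(Add(Add(Mul(225, -245), 178), -3664), Rational(1, 2)) = Pow(Add(Add(-55125, 178), -3664), Rational(1, 2)) = Pow(Add(-54947, -3664), Rational(1, 2)) = Pow(-58611, Rational(1, 2)) = Mul(I, Pow(58611, Rational(1, 2)))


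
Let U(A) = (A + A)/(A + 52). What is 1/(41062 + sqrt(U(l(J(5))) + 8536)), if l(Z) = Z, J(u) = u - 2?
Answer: 1129205/46367180967 - sqrt(25821730)/92734361934 ≈ 2.4299e-5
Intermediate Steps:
J(u) = -2 + u
U(A) = 2*A/(52 + A) (U(A) = (2*A)/(52 + A) = 2*A/(52 + A))
1/(41062 + sqrt(U(l(J(5))) + 8536)) = 1/(41062 + sqrt(2*(-2 + 5)/(52 + (-2 + 5)) + 8536)) = 1/(41062 + sqrt(2*3/(52 + 3) + 8536)) = 1/(41062 + sqrt(2*3/55 + 8536)) = 1/(41062 + sqrt(2*3*(1/55) + 8536)) = 1/(41062 + sqrt(6/55 + 8536)) = 1/(41062 + sqrt(469486/55)) = 1/(41062 + sqrt(25821730)/55)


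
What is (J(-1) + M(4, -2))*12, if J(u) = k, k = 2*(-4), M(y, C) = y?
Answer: -48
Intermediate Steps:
k = -8
J(u) = -8
(J(-1) + M(4, -2))*12 = (-8 + 4)*12 = -4*12 = -48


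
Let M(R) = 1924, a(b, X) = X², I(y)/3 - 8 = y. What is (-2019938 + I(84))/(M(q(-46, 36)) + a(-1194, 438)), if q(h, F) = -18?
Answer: -1009831/96884 ≈ -10.423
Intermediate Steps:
I(y) = 24 + 3*y
(-2019938 + I(84))/(M(q(-46, 36)) + a(-1194, 438)) = (-2019938 + (24 + 3*84))/(1924 + 438²) = (-2019938 + (24 + 252))/(1924 + 191844) = (-2019938 + 276)/193768 = -2019662*1/193768 = -1009831/96884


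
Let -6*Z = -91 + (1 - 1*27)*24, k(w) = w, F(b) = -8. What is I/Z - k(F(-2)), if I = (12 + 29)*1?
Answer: 5966/715 ≈ 8.3441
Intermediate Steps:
I = 41 (I = 41*1 = 41)
Z = 715/6 (Z = -(-91 + (1 - 1*27)*24)/6 = -(-91 + (1 - 27)*24)/6 = -(-91 - 26*24)/6 = -(-91 - 624)/6 = -⅙*(-715) = 715/6 ≈ 119.17)
I/Z - k(F(-2)) = 41/(715/6) - 1*(-8) = 41*(6/715) + 8 = 246/715 + 8 = 5966/715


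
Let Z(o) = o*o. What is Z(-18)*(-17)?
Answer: -5508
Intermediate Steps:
Z(o) = o²
Z(-18)*(-17) = (-18)²*(-17) = 324*(-17) = -5508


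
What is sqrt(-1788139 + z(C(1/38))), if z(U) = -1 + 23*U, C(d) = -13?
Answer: I*sqrt(1788439) ≈ 1337.3*I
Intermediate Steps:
sqrt(-1788139 + z(C(1/38))) = sqrt(-1788139 + (-1 + 23*(-13))) = sqrt(-1788139 + (-1 - 299)) = sqrt(-1788139 - 300) = sqrt(-1788439) = I*sqrt(1788439)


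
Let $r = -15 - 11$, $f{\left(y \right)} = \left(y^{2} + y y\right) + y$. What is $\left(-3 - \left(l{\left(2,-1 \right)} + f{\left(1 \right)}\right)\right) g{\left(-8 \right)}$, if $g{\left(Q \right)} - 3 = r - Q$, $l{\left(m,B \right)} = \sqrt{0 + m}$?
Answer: $90 + 15 \sqrt{2} \approx 111.21$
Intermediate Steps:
$f{\left(y \right)} = y + 2 y^{2}$ ($f{\left(y \right)} = \left(y^{2} + y^{2}\right) + y = 2 y^{2} + y = y + 2 y^{2}$)
$l{\left(m,B \right)} = \sqrt{m}$
$r = -26$
$g{\left(Q \right)} = -23 - Q$ ($g{\left(Q \right)} = 3 - \left(26 + Q\right) = -23 - Q$)
$\left(-3 - \left(l{\left(2,-1 \right)} + f{\left(1 \right)}\right)\right) g{\left(-8 \right)} = \left(-3 - \left(\sqrt{2} + 1 \left(1 + 2 \cdot 1\right)\right)\right) \left(-23 - -8\right) = \left(-3 - \left(\sqrt{2} + 1 \left(1 + 2\right)\right)\right) \left(-23 + 8\right) = \left(-3 - \left(\sqrt{2} + 1 \cdot 3\right)\right) \left(-15\right) = \left(-3 - \left(\sqrt{2} + 3\right)\right) \left(-15\right) = \left(-3 - \left(3 + \sqrt{2}\right)\right) \left(-15\right) = \left(-6 - \sqrt{2}\right) \left(-15\right) = 90 + 15 \sqrt{2}$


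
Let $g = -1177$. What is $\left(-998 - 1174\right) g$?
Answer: $2556444$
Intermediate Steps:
$\left(-998 - 1174\right) g = \left(-998 - 1174\right) \left(-1177\right) = \left(-2172\right) \left(-1177\right) = 2556444$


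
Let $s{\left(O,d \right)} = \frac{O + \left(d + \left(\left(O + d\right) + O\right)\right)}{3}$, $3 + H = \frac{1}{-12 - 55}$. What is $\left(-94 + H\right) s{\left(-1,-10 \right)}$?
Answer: $\frac{149500}{201} \approx 743.78$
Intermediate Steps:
$H = - \frac{202}{67}$ ($H = -3 + \frac{1}{-12 - 55} = -3 + \frac{1}{-67} = -3 - \frac{1}{67} = - \frac{202}{67} \approx -3.0149$)
$s{\left(O,d \right)} = O + \frac{2 d}{3}$ ($s{\left(O,d \right)} = \left(O + \left(d + \left(d + 2 O\right)\right)\right) \frac{1}{3} = \left(O + \left(2 O + 2 d\right)\right) \frac{1}{3} = \left(2 d + 3 O\right) \frac{1}{3} = O + \frac{2 d}{3}$)
$\left(-94 + H\right) s{\left(-1,-10 \right)} = \left(-94 - \frac{202}{67}\right) \left(-1 + \frac{2}{3} \left(-10\right)\right) = - \frac{6500 \left(-1 - \frac{20}{3}\right)}{67} = \left(- \frac{6500}{67}\right) \left(- \frac{23}{3}\right) = \frac{149500}{201}$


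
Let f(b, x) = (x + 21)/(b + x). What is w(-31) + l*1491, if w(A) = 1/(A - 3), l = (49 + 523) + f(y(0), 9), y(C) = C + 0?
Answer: 29165947/34 ≈ 8.5782e+5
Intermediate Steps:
y(C) = C
f(b, x) = (21 + x)/(b + x)
l = 1726/3 (l = (49 + 523) + (21 + 9)/(0 + 9) = 572 + 30/9 = 572 + (⅑)*30 = 572 + 10/3 = 1726/3 ≈ 575.33)
w(A) = 1/(-3 + A)
w(-31) + l*1491 = 1/(-3 - 31) + (1726/3)*1491 = 1/(-34) + 857822 = -1/34 + 857822 = 29165947/34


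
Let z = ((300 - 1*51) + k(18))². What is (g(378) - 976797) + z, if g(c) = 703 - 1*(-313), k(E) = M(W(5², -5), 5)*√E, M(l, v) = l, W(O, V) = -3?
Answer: -913618 - 4482*√2 ≈ -9.1996e+5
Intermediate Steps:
k(E) = -3*√E
g(c) = 1016 (g(c) = 703 + 313 = 1016)
z = (249 - 9*√2)² (z = ((300 - 1*51) - 9*√2)² = ((300 - 51) - 9*√2)² = (249 - 9*√2)² ≈ 55825.)
(g(378) - 976797) + z = (1016 - 976797) + (62163 - 4482*√2) = -975781 + (62163 - 4482*√2) = -913618 - 4482*√2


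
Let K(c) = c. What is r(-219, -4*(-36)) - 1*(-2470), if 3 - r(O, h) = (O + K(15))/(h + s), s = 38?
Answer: 225145/91 ≈ 2474.1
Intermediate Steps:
r(O, h) = 3 - (15 + O)/(38 + h) (r(O, h) = 3 - (O + 15)/(h + 38) = 3 - (15 + O)/(38 + h))
r(-219, -4*(-36)) - 1*(-2470) = (99 - 1*(-219) + 3*(-4*(-36)))/(38 - 4*(-36)) - 1*(-2470) = (99 + 219 + 3*144)/(38 + 144) + 2470 = (99 + 219 + 432)/182 + 2470 = (1/182)*750 + 2470 = 375/91 + 2470 = 225145/91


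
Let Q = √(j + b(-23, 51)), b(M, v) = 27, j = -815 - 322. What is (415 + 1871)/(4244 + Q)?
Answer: 4850892/9006323 - 1143*I*√1110/9006323 ≈ 0.53861 - 0.0042282*I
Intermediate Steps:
j = -1137
Q = I*√1110 (Q = √(-1137 + 27) = √(-1110) = I*√1110 ≈ 33.317*I)
(415 + 1871)/(4244 + Q) = (415 + 1871)/(4244 + I*√1110) = 2286/(4244 + I*√1110)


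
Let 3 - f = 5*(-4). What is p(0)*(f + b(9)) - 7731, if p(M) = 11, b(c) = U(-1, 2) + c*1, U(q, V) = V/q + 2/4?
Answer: -14791/2 ≈ -7395.5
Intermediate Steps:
f = 23 (f = 3 - 5*(-4) = 3 - 1*(-20) = 3 + 20 = 23)
U(q, V) = 1/2 + V/q (U(q, V) = V/q + 2*(1/4) = V/q + 1/2 = 1/2 + V/q)
b(c) = -3/2 + c (b(c) = (2 + (1/2)*(-1))/(-1) + c*1 = -(2 - 1/2) + c = -1*3/2 + c = -3/2 + c)
p(0)*(f + b(9)) - 7731 = 11*(23 + (-3/2 + 9)) - 7731 = 11*(23 + 15/2) - 7731 = 11*(61/2) - 7731 = 671/2 - 7731 = -14791/2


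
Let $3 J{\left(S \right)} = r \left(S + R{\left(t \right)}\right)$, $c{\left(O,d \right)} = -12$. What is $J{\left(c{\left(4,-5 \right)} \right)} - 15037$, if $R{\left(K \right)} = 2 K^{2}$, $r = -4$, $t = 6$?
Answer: $-15117$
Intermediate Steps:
$J{\left(S \right)} = -96 - \frac{4 S}{3}$ ($J{\left(S \right)} = \frac{\left(-4\right) \left(S + 2 \cdot 6^{2}\right)}{3} = \frac{\left(-4\right) \left(S + 2 \cdot 36\right)}{3} = \frac{\left(-4\right) \left(S + 72\right)}{3} = \frac{\left(-4\right) \left(72 + S\right)}{3} = \frac{-288 - 4 S}{3} = -96 - \frac{4 S}{3}$)
$J{\left(c{\left(4,-5 \right)} \right)} - 15037 = \left(-96 - -16\right) - 15037 = \left(-96 + 16\right) - 15037 = -80 - 15037 = -15117$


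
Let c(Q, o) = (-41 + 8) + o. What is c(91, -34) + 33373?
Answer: 33306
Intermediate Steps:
c(Q, o) = -33 + o
c(91, -34) + 33373 = (-33 - 34) + 33373 = -67 + 33373 = 33306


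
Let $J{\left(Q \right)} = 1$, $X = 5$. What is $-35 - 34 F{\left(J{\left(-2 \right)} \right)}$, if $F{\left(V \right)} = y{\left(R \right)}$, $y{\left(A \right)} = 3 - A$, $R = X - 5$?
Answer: $-137$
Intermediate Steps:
$R = 0$ ($R = 5 - 5 = 0$)
$F{\left(V \right)} = 3$ ($F{\left(V \right)} = 3 - 0 = 3 + 0 = 3$)
$-35 - 34 F{\left(J{\left(-2 \right)} \right)} = -35 - 102 = -137$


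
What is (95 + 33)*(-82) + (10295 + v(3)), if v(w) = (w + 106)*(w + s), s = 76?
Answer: 8410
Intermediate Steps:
v(w) = (76 + w)*(106 + w) (v(w) = (w + 106)*(w + 76) = (106 + w)*(76 + w) = (76 + w)*(106 + w))
(95 + 33)*(-82) + (10295 + v(3)) = (95 + 33)*(-82) + (10295 + (8056 + 3² + 182*3)) = 128*(-82) + (10295 + (8056 + 9 + 546)) = -10496 + (10295 + 8611) = -10496 + 18906 = 8410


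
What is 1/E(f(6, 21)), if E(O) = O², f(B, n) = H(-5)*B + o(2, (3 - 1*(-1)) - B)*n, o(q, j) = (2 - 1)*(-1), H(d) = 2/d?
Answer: 25/13689 ≈ 0.0018263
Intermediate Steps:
o(q, j) = -1 (o(q, j) = 1*(-1) = -1)
f(B, n) = -n - 2*B/5 (f(B, n) = (2/(-5))*B - n = (2*(-⅕))*B - n = -2*B/5 - n = -n - 2*B/5)
1/E(f(6, 21)) = 1/((-1*21 - ⅖*6)²) = 1/((-21 - 12/5)²) = 1/((-117/5)²) = 1/(13689/25) = 25/13689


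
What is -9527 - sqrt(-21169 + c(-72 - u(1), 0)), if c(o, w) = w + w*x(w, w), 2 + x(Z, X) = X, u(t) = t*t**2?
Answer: -9527 - I*sqrt(21169) ≈ -9527.0 - 145.5*I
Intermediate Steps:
u(t) = t**3
x(Z, X) = -2 + X
c(o, w) = w + w*(-2 + w)
-9527 - sqrt(-21169 + c(-72 - u(1), 0)) = -9527 - sqrt(-21169 + 0*(-1 + 0)) = -9527 - sqrt(-21169 + 0*(-1)) = -9527 - sqrt(-21169 + 0) = -9527 - sqrt(-21169) = -9527 - I*sqrt(21169)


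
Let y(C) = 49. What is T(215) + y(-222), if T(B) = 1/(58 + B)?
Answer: 13378/273 ≈ 49.004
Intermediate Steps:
T(215) + y(-222) = 1/(58 + 215) + 49 = 1/273 + 49 = 13378/273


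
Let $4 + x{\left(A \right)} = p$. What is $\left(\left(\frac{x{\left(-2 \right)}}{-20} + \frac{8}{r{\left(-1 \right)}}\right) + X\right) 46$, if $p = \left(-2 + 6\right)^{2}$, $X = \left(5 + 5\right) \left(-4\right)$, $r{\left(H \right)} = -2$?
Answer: $- \frac{10258}{5} \approx -2051.6$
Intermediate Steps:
$X = -40$ ($X = 10 \left(-4\right) = -40$)
$p = 16$ ($p = 4^{2} = 16$)
$x{\left(A \right)} = 12$ ($x{\left(A \right)} = -4 + 16 = 12$)
$\left(\left(\frac{x{\left(-2 \right)}}{-20} + \frac{8}{r{\left(-1 \right)}}\right) + X\right) 46 = \left(\left(\frac{12}{-20} + \frac{8}{-2}\right) - 40\right) 46 = \left(\left(12 \left(- \frac{1}{20}\right) + 8 \left(- \frac{1}{2}\right)\right) - 40\right) 46 = \left(\left(- \frac{3}{5} - 4\right) - 40\right) 46 = \left(- \frac{23}{5} - 40\right) 46 = \left(- \frac{223}{5}\right) 46 = - \frac{10258}{5}$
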